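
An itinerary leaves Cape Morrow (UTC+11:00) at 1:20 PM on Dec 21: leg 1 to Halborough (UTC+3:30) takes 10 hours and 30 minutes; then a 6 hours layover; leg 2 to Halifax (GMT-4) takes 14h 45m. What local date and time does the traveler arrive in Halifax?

5:35 AM on Dec 22

Convert departure to UTC: 1:20 PM − 11:00 = 2:20 AM UTC on Dec 21.
Add 10 hours and 30 minutes leg 1 → 12:50 PM UTC.
Add 6 hours layover in Halborough → 6:50 PM UTC.
Add 14 hours and 45 minutes leg 2 → 9:35 AM UTC (Dec 22).
Halifax is UTC−4:00, so local arrival = 9:35 AM − 4:00 = 5:35 AM on Dec 22.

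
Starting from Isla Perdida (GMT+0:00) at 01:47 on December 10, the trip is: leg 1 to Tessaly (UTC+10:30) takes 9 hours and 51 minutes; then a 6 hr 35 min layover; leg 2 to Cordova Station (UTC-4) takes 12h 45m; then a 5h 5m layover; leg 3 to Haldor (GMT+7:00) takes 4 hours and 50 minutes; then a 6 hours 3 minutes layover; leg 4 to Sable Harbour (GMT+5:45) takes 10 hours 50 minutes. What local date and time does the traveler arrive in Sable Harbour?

15:31 on Dec 12

Isla Perdida is at UTC+0, so departure is already 01:47 UTC on Dec 10.
Add 9 hours 51 minutes leg 1 → 11:38 UTC.
Add 6 hours 35 minutes layover in Tessaly → 18:13 UTC.
Add 12 hours 45 minutes leg 2 → 06:58 UTC (Dec 11).
Add 5 hours and 5 minutes layover in Cordova Station → 12:03 UTC.
Add 4 hours 50 minutes leg 3 → 16:53 UTC.
Add 6 hours 3 minutes layover in Haldor → 22:56 UTC.
Add 10 hours 50 minutes leg 4 → 09:46 UTC (Dec 12).
Sable Harbour is UTC+5:45, so local arrival = 09:46 + 5:45 = 15:31 on Dec 12.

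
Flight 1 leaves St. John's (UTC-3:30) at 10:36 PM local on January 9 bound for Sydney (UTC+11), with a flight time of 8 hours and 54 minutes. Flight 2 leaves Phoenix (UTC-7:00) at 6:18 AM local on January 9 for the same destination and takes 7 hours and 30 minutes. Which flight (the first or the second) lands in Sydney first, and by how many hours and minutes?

the second, by 14 hours 12 minutes

Flight 1 in UTC: 10:36 PM + 3:30 = 2:06 AM on Jan 10.
+8 hours 54 minutes → arrive 11:00 AM UTC on Jan 10.
Flight 2 in UTC: 6:18 AM + 7:00 = 1:18 PM on Jan 9.
+7 hours and 30 minutes → arrive 8:48 PM UTC on Jan 9.
Flight 2 lands earlier by 14 hours 12 minutes.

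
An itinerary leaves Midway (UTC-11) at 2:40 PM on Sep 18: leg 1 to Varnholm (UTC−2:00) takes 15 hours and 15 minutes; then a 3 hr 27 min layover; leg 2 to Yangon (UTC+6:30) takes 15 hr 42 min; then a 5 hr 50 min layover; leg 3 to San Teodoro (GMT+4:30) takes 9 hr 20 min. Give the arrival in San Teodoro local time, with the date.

7:44 AM on September 21

Convert departure to UTC: 2:40 PM + 11:00 = 1:40 AM UTC on Sep 19.
Add 15 hours 15 minutes leg 1 → 4:55 PM UTC.
Add 3 hours and 27 minutes layover in Varnholm → 8:22 PM UTC.
Add 15 hours 42 minutes leg 2 → 12:04 PM UTC (Sep 20).
Add 5 hours and 50 minutes layover in Yangon → 5:54 PM UTC.
Add 9 hours 20 minutes leg 3 → 3:14 AM UTC (Sep 21).
San Teodoro is UTC+4:30, so local arrival = 3:14 AM + 4:30 = 7:44 AM on Sep 21.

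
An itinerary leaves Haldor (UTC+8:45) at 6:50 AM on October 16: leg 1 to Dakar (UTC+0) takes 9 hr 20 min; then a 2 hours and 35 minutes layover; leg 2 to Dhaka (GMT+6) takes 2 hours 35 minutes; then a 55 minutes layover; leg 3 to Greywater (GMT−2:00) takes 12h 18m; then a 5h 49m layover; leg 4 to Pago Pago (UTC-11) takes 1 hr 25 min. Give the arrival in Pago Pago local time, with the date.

Convert departure to UTC: 6:50 AM − 8:45 = 10:05 PM UTC on Oct 15.
Add 9 hours and 20 minutes leg 1 → 7:25 AM UTC (Oct 16).
Add 2 hours 35 minutes layover in Dakar → 10:00 AM UTC.
Add 2 hours and 35 minutes leg 2 → 12:35 PM UTC.
Add 55 minutes layover in Dhaka → 1:30 PM UTC.
Add 12 hours and 18 minutes leg 3 → 1:48 AM UTC (Oct 17).
Add 5 hours 49 minutes layover in Greywater → 7:37 AM UTC.
Add 1 hour 25 minutes leg 4 → 9:02 AM UTC.
Pago Pago is UTC−11:00, so local arrival = 9:02 AM − 11:00 = 10:02 PM on Oct 16.

10:02 PM on Oct 16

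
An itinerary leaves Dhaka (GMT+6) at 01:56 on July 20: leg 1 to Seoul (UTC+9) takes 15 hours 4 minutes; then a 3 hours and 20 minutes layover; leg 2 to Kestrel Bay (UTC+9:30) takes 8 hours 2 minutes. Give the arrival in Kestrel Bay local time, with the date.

Convert departure to UTC: 01:56 − 6:00 = 19:56 UTC on Jul 19.
Add 15 hours 4 minutes leg 1 → 11:00 UTC (Jul 20).
Add 3 hours and 20 minutes layover in Seoul → 14:20 UTC.
Add 8 hours and 2 minutes leg 2 → 22:22 UTC.
Kestrel Bay is UTC+9:30, so local arrival = 22:22 + 9:30 = 07:52 on Jul 21.

07:52 on July 21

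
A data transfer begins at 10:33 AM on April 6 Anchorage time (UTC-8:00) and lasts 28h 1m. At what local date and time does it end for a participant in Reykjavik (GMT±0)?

Reykjavik is 8:00 ahead of Anchorage.
After 28 hours and 1 minute it is 2:34 PM (Apr 7) in Anchorage.
Shift by the zone difference: 2:34 PM + 8:00 = 10:34 PM on Apr 7 in Reykjavik.

10:34 PM on Apr 7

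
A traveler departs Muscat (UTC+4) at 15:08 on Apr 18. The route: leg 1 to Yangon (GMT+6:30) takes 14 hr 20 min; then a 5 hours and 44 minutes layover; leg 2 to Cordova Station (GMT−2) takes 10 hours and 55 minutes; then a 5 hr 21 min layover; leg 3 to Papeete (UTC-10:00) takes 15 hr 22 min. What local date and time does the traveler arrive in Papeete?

04:50 on April 20

Convert departure to UTC: 15:08 − 4:00 = 11:08 UTC on Apr 18.
Add 14 hours and 20 minutes leg 1 → 01:28 UTC (Apr 19).
Add 5 hours and 44 minutes layover in Yangon → 07:12 UTC.
Add 10 hours and 55 minutes leg 2 → 18:07 UTC.
Add 5 hours 21 minutes layover in Cordova Station → 23:28 UTC.
Add 15 hours and 22 minutes leg 3 → 14:50 UTC (Apr 20).
Papeete is UTC−10:00, so local arrival = 14:50 − 10:00 = 04:50 on Apr 20.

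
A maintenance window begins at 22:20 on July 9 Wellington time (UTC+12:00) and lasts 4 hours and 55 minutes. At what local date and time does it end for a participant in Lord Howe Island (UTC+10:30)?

Convert start to UTC: 22:20 − 12:00 = 10:20 UTC on Jul 9.
Add 4 hours and 55 minutes duration → 15:15 UTC.
Lord Howe Island is UTC+10:30, so local end time = 15:15 + 10:30 = 01:45 on Jul 10.

01:45 on Jul 10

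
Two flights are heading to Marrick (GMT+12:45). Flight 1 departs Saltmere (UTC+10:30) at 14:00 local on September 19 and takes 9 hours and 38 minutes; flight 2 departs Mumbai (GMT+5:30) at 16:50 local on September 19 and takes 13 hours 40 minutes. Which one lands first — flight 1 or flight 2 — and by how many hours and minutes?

the first, by 11 hours 52 minutes

Flight 1 in UTC: 14:00 − 10:30 = 03:30 on Sep 19.
+9 hours 38 minutes → arrive 13:08 UTC on Sep 19.
Flight 2 in UTC: 16:50 − 5:30 = 11:20 on Sep 19.
+13 hours and 40 minutes → arrive 01:00 UTC on Sep 20.
Flight 1 lands earlier by 11 hours 52 minutes.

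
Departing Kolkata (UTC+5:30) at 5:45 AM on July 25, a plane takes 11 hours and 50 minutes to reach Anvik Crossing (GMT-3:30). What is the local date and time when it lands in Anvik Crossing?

Anvik Crossing is 9:00 behind Kolkata.
After 11 hours 50 minutes it is 5:35 PM in Kolkata.
Shift by the zone difference: 5:35 PM − 9:00 = 8:35 AM on Jul 25 in Anvik Crossing.

8:35 AM on July 25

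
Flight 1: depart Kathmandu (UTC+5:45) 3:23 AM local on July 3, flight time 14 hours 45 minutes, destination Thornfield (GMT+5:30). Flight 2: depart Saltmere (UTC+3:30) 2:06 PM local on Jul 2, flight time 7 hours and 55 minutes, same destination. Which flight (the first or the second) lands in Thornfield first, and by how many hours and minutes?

the second, by 17 hours 52 minutes

Flight 1 in UTC: 3:23 AM − 5:45 = 9:38 PM on Jul 2.
+14 hours 45 minutes → arrive 12:23 PM UTC on Jul 3.
Flight 2 in UTC: 2:06 PM − 3:30 = 10:36 AM on Jul 2.
+7 hours and 55 minutes → arrive 6:31 PM UTC on Jul 2.
Flight 2 lands earlier by 17 hours 52 minutes.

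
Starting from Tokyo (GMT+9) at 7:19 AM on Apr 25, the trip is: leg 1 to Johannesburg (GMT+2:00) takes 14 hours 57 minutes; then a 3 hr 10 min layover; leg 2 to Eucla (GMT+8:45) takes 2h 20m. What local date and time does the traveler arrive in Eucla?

Convert departure to UTC: 7:19 AM − 9:00 = 10:19 PM UTC on Apr 24.
Add 14 hours and 57 minutes leg 1 → 1:16 PM UTC (Apr 25).
Add 3 hours 10 minutes layover in Johannesburg → 4:26 PM UTC.
Add 2 hours 20 minutes leg 2 → 6:46 PM UTC.
Eucla is UTC+8:45, so local arrival = 6:46 PM + 8:45 = 3:31 AM on Apr 26.

3:31 AM on April 26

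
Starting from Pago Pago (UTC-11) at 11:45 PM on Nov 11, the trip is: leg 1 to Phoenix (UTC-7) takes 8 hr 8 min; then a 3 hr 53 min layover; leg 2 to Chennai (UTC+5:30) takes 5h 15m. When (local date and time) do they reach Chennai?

9:31 AM on Nov 13

Convert departure to UTC: 11:45 PM + 11:00 = 10:45 AM UTC on Nov 12.
Add 8 hours 8 minutes leg 1 → 6:53 PM UTC.
Add 3 hours and 53 minutes layover in Phoenix → 10:46 PM UTC.
Add 5 hours 15 minutes leg 2 → 4:01 AM UTC (Nov 13).
Chennai is UTC+5:30, so local arrival = 4:01 AM + 5:30 = 9:31 AM on Nov 13.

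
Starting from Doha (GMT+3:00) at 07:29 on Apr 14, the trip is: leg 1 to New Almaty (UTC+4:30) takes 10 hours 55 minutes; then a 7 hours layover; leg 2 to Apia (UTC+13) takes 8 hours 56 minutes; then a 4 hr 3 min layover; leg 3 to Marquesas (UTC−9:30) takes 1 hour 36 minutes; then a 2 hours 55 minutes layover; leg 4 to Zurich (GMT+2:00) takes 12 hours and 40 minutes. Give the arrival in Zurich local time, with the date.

06:34 on Apr 16

Convert departure to UTC: 07:29 − 3:00 = 04:29 UTC on Apr 14.
Add 10 hours 55 minutes leg 1 → 15:24 UTC.
Add 7 hours layover in New Almaty → 22:24 UTC.
Add 8 hours and 56 minutes leg 2 → 07:20 UTC (Apr 15).
Add 4 hours 3 minutes layover in Apia → 11:23 UTC.
Add 1 hour 36 minutes leg 3 → 12:59 UTC.
Add 2 hours 55 minutes layover in Marquesas → 15:54 UTC.
Add 12 hours 40 minutes leg 4 → 04:34 UTC (Apr 16).
Zurich is UTC+2:00, so local arrival = 04:34 + 2:00 = 06:34 on Apr 16.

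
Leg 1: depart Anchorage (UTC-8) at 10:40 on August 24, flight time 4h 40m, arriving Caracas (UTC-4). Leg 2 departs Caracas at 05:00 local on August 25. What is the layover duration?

9 hours 40 minutes

Convert departure to UTC: 10:40 + 8:00 = 18:40 UTC on Aug 24.
Add 4 hours and 40 minutes flight time → 23:20 UTC.
Caracas is UTC−4:00, so local arrival = 23:20 − 4:00 = 19:20 on Aug 24.
Layover = 05:00 − 19:20 (+1 day) = 9 hours 40 minutes.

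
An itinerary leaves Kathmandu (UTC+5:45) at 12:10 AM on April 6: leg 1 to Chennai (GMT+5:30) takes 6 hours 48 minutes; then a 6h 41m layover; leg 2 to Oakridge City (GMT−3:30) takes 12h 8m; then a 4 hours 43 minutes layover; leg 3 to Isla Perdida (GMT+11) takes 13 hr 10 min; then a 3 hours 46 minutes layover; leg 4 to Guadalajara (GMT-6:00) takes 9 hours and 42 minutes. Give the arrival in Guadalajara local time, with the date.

Convert departure to UTC: 12:10 AM − 5:45 = 6:25 PM UTC on Apr 5.
Add 6 hours and 48 minutes leg 1 → 1:13 AM UTC (Apr 6).
Add 6 hours and 41 minutes layover in Chennai → 7:54 AM UTC.
Add 12 hours 8 minutes leg 2 → 8:02 PM UTC.
Add 4 hours 43 minutes layover in Oakridge City → 12:45 AM UTC (Apr 7).
Add 13 hours 10 minutes leg 3 → 1:55 PM UTC.
Add 3 hours and 46 minutes layover in Isla Perdida → 5:41 PM UTC.
Add 9 hours 42 minutes leg 4 → 3:23 AM UTC (Apr 8).
Guadalajara is UTC−6:00, so local arrival = 3:23 AM − 6:00 = 9:23 PM on Apr 7.

9:23 PM on Apr 7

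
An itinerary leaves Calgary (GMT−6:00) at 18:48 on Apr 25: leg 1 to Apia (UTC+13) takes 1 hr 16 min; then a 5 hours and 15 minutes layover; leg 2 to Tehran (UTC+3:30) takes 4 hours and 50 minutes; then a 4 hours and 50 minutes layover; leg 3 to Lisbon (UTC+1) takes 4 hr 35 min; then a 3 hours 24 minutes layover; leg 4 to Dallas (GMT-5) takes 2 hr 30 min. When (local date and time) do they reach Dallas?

Convert departure to UTC: 18:48 + 6:00 = 00:48 UTC on Apr 26.
Add 1 hour 16 minutes leg 1 → 02:04 UTC.
Add 5 hours and 15 minutes layover in Apia → 07:19 UTC.
Add 4 hours and 50 minutes leg 2 → 12:09 UTC.
Add 4 hours 50 minutes layover in Tehran → 16:59 UTC.
Add 4 hours 35 minutes leg 3 → 21:34 UTC.
Add 3 hours 24 minutes layover in Lisbon → 00:58 UTC (Apr 27).
Add 2 hours and 30 minutes leg 4 → 03:28 UTC.
Dallas is UTC−5:00, so local arrival = 03:28 − 5:00 = 22:28 on Apr 26.

22:28 on April 26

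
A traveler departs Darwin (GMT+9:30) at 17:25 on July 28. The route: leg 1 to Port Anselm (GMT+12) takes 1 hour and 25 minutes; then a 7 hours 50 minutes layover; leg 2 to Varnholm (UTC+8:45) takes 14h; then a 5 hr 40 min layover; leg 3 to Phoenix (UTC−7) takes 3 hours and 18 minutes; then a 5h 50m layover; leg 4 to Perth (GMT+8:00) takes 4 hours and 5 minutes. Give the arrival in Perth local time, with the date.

Convert departure to UTC: 17:25 − 9:30 = 07:55 UTC on Jul 28.
Add 1 hour and 25 minutes leg 1 → 09:20 UTC.
Add 7 hours and 50 minutes layover in Port Anselm → 17:10 UTC.
Add 14 hours leg 2 → 07:10 UTC (Jul 29).
Add 5 hours and 40 minutes layover in Varnholm → 12:50 UTC.
Add 3 hours 18 minutes leg 3 → 16:08 UTC.
Add 5 hours and 50 minutes layover in Phoenix → 21:58 UTC.
Add 4 hours 5 minutes leg 4 → 02:03 UTC (Jul 30).
Perth is UTC+8:00, so local arrival = 02:03 + 8:00 = 10:03 on Jul 30.

10:03 on Jul 30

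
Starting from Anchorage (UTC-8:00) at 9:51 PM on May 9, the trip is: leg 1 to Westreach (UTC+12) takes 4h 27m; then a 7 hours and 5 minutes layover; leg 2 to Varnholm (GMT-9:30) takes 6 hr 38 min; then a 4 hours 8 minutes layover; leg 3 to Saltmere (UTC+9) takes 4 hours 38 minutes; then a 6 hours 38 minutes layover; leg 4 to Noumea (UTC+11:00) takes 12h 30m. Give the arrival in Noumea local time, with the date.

Convert departure to UTC: 9:51 PM + 8:00 = 5:51 AM UTC on May 10.
Add 4 hours 27 minutes leg 1 → 10:18 AM UTC.
Add 7 hours and 5 minutes layover in Westreach → 5:23 PM UTC.
Add 6 hours and 38 minutes leg 2 → 12:01 AM UTC (May 11).
Add 4 hours 8 minutes layover in Varnholm → 4:09 AM UTC.
Add 4 hours and 38 minutes leg 3 → 8:47 AM UTC.
Add 6 hours 38 minutes layover in Saltmere → 3:25 PM UTC.
Add 12 hours 30 minutes leg 4 → 3:55 AM UTC (May 12).
Noumea is UTC+11:00, so local arrival = 3:55 AM + 11:00 = 2:55 PM on May 12.

2:55 PM on May 12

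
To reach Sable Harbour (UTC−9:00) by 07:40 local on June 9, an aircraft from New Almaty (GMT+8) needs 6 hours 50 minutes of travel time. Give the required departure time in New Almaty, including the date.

17:50 on June 9

Target arrival in UTC: 07:40 + 9:00 = 16:40 on Jun 9.
Subtract 6 hours 50 minutes → departure 09:50 UTC on Jun 9.
New Almaty is UTC+8:00: 09:50 + 8:00 = 17:50 on Jun 9.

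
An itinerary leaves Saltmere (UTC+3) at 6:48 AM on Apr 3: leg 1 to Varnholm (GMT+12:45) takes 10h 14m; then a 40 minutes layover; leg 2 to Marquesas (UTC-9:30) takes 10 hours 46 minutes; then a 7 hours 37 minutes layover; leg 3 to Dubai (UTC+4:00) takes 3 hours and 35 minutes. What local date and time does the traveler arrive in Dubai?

Convert departure to UTC: 6:48 AM − 3:00 = 3:48 AM UTC on Apr 3.
Add 10 hours 14 minutes leg 1 → 2:02 PM UTC.
Add 40 minutes layover in Varnholm → 2:42 PM UTC.
Add 10 hours 46 minutes leg 2 → 1:28 AM UTC (Apr 4).
Add 7 hours and 37 minutes layover in Marquesas → 9:05 AM UTC.
Add 3 hours and 35 minutes leg 3 → 12:40 PM UTC.
Dubai is UTC+4:00, so local arrival = 12:40 PM + 4:00 = 4:40 PM on Apr 4.

4:40 PM on April 4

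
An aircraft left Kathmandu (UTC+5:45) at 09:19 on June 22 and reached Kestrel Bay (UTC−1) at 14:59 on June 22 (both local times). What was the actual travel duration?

12 hours 25 minutes

Departure in UTC: 09:19 − 5:45 = 03:34 on Jun 22.
Arrival in UTC: 14:59 + 1:00 = 15:59 on Jun 22.
Elapsed = 15:59 − 03:34 = 12 hours 25 minutes.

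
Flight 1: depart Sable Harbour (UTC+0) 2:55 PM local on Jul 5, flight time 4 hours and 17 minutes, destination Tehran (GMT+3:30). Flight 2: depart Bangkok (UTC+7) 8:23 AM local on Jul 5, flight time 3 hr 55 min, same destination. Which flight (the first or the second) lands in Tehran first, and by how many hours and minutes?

Flight 1 departs at 2:55 PM UTC (Jul 5).
+4 hours 17 minutes → arrive 7:12 PM UTC on Jul 5.
Flight 2 in UTC: 8:23 AM − 7:00 = 1:23 AM on Jul 5.
+3 hours 55 minutes → arrive 5:18 AM UTC on Jul 5.
Flight 2 lands earlier by 13 hours 54 minutes.

the second, by 13 hours 54 minutes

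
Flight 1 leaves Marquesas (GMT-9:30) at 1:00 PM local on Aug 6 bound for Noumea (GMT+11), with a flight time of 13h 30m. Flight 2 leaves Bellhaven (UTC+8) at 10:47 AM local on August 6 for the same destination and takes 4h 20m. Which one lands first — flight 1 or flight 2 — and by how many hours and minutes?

the second, by 28 hours 53 minutes

Flight 1 in UTC: 1:00 PM + 9:30 = 10:30 PM on Aug 6.
+13 hours 30 minutes → arrive 12:00 PM UTC on Aug 7.
Flight 2 in UTC: 10:47 AM − 8:00 = 2:47 AM on Aug 6.
+4 hours 20 minutes → arrive 7:07 AM UTC on Aug 6.
Flight 2 lands earlier by 28 hours 53 minutes.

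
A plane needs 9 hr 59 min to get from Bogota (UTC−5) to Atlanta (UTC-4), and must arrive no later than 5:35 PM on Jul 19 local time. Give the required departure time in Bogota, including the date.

6:36 AM on Jul 19

Target arrival in UTC: 5:35 PM + 4:00 = 9:35 PM on Jul 19.
Subtract 9 hours 59 minutes → departure 11:36 AM UTC on Jul 19.
Bogota is UTC−5:00: 11:36 AM − 5:00 = 6:36 AM on Jul 19.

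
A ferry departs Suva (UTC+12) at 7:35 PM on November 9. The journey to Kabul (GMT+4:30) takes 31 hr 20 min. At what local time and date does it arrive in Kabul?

Convert departure to UTC: 7:35 PM − 12:00 = 7:35 AM UTC on Nov 9.
Add 31 hours 20 minutes travel time → 2:55 PM UTC (Nov 10).
Kabul is UTC+4:30, so local arrival = 2:55 PM + 4:30 = 7:25 PM on Nov 10.

7:25 PM on November 10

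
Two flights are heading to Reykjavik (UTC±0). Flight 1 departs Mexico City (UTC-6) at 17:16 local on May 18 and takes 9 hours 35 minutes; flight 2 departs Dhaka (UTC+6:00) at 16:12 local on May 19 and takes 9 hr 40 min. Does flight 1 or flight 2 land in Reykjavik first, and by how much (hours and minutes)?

Flight 1 in UTC: 17:16 + 6:00 = 23:16 on May 18.
+9 hours 35 minutes → arrive 08:51 UTC on May 19.
Flight 2 in UTC: 16:12 − 6:00 = 10:12 on May 19.
+9 hours and 40 minutes → arrive 19:52 UTC on May 19.
Flight 1 lands earlier by 11 hours 1 minute.

the first, by 11 hours 1 minute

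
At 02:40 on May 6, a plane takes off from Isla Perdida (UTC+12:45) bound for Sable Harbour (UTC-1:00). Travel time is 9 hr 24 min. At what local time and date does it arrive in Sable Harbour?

22:19 on May 5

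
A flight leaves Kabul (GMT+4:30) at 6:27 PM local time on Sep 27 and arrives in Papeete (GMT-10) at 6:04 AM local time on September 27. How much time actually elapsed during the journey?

2 hours 7 minutes

Departure in UTC: 6:27 PM − 4:30 = 1:57 PM on Sep 27.
Arrival in UTC: 6:04 AM + 10:00 = 4:04 PM on Sep 27.
Elapsed = 4:04 PM − 1:57 PM = 2 hours 7 minutes.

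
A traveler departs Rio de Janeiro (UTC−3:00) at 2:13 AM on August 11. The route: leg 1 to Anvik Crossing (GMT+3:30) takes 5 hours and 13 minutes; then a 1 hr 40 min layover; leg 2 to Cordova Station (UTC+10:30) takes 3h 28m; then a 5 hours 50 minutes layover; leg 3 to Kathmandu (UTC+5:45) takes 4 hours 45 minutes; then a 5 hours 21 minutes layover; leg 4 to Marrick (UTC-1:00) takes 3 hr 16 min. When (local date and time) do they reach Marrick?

Convert departure to UTC: 2:13 AM + 3:00 = 5:13 AM UTC on Aug 11.
Add 5 hours and 13 minutes leg 1 → 10:26 AM UTC.
Add 1 hour and 40 minutes layover in Anvik Crossing → 12:06 PM UTC.
Add 3 hours 28 minutes leg 2 → 3:34 PM UTC.
Add 5 hours 50 minutes layover in Cordova Station → 9:24 PM UTC.
Add 4 hours and 45 minutes leg 3 → 2:09 AM UTC (Aug 12).
Add 5 hours and 21 minutes layover in Kathmandu → 7:30 AM UTC.
Add 3 hours 16 minutes leg 4 → 10:46 AM UTC.
Marrick is UTC−1:00, so local arrival = 10:46 AM − 1:00 = 9:46 AM on Aug 12.

9:46 AM on August 12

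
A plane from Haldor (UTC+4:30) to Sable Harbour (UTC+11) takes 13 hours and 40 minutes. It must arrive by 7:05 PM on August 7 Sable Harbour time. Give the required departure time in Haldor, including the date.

10:55 PM on Aug 6

Target arrival in UTC: 7:05 PM − 11:00 = 8:05 AM on Aug 7.
Subtract 13 hours 40 minutes → departure 6:25 PM UTC on Aug 6.
Haldor is UTC+4:30: 6:25 PM + 4:30 = 10:55 PM on Aug 6.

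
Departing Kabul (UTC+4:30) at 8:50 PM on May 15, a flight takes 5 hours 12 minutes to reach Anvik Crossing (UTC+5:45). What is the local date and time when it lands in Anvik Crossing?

Convert departure to UTC: 8:50 PM − 4:30 = 4:20 PM UTC on May 15.
Add 5 hours 12 minutes travel time → 9:32 PM UTC.
Anvik Crossing is UTC+5:45, so local arrival = 9:32 PM + 5:45 = 3:17 AM on May 16.

3:17 AM on May 16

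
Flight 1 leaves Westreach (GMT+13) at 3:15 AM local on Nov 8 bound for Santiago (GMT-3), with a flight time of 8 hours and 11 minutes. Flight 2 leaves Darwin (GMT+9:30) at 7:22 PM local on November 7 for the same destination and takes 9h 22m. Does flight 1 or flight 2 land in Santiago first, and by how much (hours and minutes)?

Flight 1 in UTC: 3:15 AM − 13:00 = 2:15 PM on Nov 7.
+8 hours and 11 minutes → arrive 10:26 PM UTC on Nov 7.
Flight 2 in UTC: 7:22 PM − 9:30 = 9:52 AM on Nov 7.
+9 hours and 22 minutes → arrive 7:14 PM UTC on Nov 7.
Flight 2 lands earlier by 3 hours 12 minutes.

the second, by 3 hours 12 minutes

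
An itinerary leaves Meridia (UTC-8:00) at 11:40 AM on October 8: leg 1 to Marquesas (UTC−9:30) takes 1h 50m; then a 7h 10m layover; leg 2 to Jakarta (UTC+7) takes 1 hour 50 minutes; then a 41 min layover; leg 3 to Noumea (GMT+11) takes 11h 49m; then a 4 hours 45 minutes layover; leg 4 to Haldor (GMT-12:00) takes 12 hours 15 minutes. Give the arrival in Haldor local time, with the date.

12:00 AM on October 10

Convert departure to UTC: 11:40 AM + 8:00 = 7:40 PM UTC on Oct 8.
Add 1 hour 50 minutes leg 1 → 9:30 PM UTC.
Add 7 hours 10 minutes layover in Marquesas → 4:40 AM UTC (Oct 9).
Add 1 hour 50 minutes leg 2 → 6:30 AM UTC.
Add 41 minutes layover in Jakarta → 7:11 AM UTC.
Add 11 hours 49 minutes leg 3 → 7:00 PM UTC.
Add 4 hours 45 minutes layover in Noumea → 11:45 PM UTC.
Add 12 hours 15 minutes leg 4 → 12:00 PM UTC (Oct 10).
Haldor is UTC−12:00, so local arrival = 12:00 PM − 12:00 = 12:00 AM on Oct 10.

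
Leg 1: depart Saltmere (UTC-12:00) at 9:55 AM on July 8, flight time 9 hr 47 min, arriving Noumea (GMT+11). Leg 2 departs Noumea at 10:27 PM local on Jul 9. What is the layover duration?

3 hours 45 minutes

Convert departure to UTC: 9:55 AM + 12:00 = 9:55 PM UTC on Jul 8.
Add 9 hours and 47 minutes flight time → 7:42 AM UTC (Jul 9).
Noumea is UTC+11:00, so local arrival = 7:42 AM + 11:00 = 6:42 PM on Jul 9.
Layover = 10:27 PM − 6:42 PM = 3 hours 45 minutes.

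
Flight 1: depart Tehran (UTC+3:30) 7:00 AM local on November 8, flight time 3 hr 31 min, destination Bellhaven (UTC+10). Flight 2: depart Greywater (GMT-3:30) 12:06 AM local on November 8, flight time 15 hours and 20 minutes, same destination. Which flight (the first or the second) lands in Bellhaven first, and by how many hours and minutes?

Flight 1 in UTC: 7:00 AM − 3:30 = 3:30 AM on Nov 8.
+3 hours 31 minutes → arrive 7:01 AM UTC on Nov 8.
Flight 2 in UTC: 12:06 AM + 3:30 = 3:36 AM on Nov 8.
+15 hours 20 minutes → arrive 6:56 PM UTC on Nov 8.
Flight 1 lands earlier by 11 hours 55 minutes.

the first, by 11 hours 55 minutes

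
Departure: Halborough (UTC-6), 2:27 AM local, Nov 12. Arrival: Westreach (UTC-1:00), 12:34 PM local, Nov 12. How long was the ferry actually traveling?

5 hours 7 minutes

Westreach is 5:00 ahead of Halborough.
Clock-face elapsed time (ignoring zones) is 10 hours 7 minutes.
Actual elapsed = 10 hours 7 minutes − 5:00 = 5 hours 7 minutes.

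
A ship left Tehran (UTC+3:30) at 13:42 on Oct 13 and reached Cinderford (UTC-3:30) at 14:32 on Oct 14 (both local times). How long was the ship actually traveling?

Departure in UTC: 13:42 − 3:30 = 10:12 on Oct 13.
Arrival in UTC: 14:32 + 3:30 = 18:02 on Oct 14.
Elapsed = 18:02 − 10:12 (+1 day) = 31 hours 50 minutes.

31 hours 50 minutes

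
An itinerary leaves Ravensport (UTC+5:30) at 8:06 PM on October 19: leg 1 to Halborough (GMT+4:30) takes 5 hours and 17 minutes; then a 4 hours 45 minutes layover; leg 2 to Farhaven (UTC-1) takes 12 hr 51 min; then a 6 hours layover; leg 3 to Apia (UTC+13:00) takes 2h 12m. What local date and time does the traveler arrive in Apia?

Convert departure to UTC: 8:06 PM − 5:30 = 2:36 PM UTC on Oct 19.
Add 5 hours 17 minutes leg 1 → 7:53 PM UTC.
Add 4 hours 45 minutes layover in Halborough → 12:38 AM UTC (Oct 20).
Add 12 hours 51 minutes leg 2 → 1:29 PM UTC.
Add 6 hours layover in Farhaven → 7:29 PM UTC.
Add 2 hours 12 minutes leg 3 → 9:41 PM UTC.
Apia is UTC+13:00, so local arrival = 9:41 PM + 13:00 = 10:41 AM on Oct 21.

10:41 AM on October 21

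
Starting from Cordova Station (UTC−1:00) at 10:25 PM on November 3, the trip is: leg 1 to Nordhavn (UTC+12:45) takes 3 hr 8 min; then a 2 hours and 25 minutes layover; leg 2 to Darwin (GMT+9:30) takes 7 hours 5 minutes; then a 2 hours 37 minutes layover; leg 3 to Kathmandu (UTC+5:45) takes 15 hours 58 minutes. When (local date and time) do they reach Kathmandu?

12:23 PM on November 5

Convert departure to UTC: 10:25 PM + 1:00 = 11:25 PM UTC on Nov 3.
Add 3 hours and 8 minutes leg 1 → 2:33 AM UTC (Nov 4).
Add 2 hours 25 minutes layover in Nordhavn → 4:58 AM UTC.
Add 7 hours 5 minutes leg 2 → 12:03 PM UTC.
Add 2 hours 37 minutes layover in Darwin → 2:40 PM UTC.
Add 15 hours 58 minutes leg 3 → 6:38 AM UTC (Nov 5).
Kathmandu is UTC+5:45, so local arrival = 6:38 AM + 5:45 = 12:23 PM on Nov 5.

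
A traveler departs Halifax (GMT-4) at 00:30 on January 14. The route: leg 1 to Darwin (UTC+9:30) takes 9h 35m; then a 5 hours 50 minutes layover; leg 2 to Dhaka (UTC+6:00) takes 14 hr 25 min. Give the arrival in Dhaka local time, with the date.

16:20 on January 15

Convert departure to UTC: 00:30 + 4:00 = 04:30 UTC on Jan 14.
Add 9 hours and 35 minutes leg 1 → 14:05 UTC.
Add 5 hours 50 minutes layover in Darwin → 19:55 UTC.
Add 14 hours 25 minutes leg 2 → 10:20 UTC (Jan 15).
Dhaka is UTC+6:00, so local arrival = 10:20 + 6:00 = 16:20 on Jan 15.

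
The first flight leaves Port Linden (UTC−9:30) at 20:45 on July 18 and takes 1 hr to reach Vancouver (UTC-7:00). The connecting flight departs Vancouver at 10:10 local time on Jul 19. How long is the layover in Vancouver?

9 hours 55 minutes

Convert departure to UTC: 20:45 + 9:30 = 06:15 UTC on Jul 19.
Add 1 hour flight time → 07:15 UTC.
Vancouver is UTC−7:00, so local arrival = 07:15 − 7:00 = 00:15 on Jul 19.
Layover = 10:10 − 00:15 = 9 hours 55 minutes.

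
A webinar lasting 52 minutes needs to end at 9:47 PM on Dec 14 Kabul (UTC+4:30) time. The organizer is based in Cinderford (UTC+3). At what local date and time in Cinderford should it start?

7:25 PM on Dec 14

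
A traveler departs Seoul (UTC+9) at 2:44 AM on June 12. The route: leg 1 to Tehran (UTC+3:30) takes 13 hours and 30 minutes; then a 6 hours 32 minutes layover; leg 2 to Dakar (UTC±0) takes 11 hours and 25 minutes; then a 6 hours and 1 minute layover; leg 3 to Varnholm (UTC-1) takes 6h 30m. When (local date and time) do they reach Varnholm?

Convert departure to UTC: 2:44 AM − 9:00 = 5:44 PM UTC on Jun 11.
Add 13 hours 30 minutes leg 1 → 7:14 AM UTC (Jun 12).
Add 6 hours and 32 minutes layover in Tehran → 1:46 PM UTC.
Add 11 hours 25 minutes leg 2 → 1:11 AM UTC (Jun 13).
Add 6 hours 1 minute layover in Dakar → 7:12 AM UTC.
Add 6 hours 30 minutes leg 3 → 1:42 PM UTC.
Varnholm is UTC−1:00, so local arrival = 1:42 PM − 1:00 = 12:42 PM on Jun 13.

12:42 PM on June 13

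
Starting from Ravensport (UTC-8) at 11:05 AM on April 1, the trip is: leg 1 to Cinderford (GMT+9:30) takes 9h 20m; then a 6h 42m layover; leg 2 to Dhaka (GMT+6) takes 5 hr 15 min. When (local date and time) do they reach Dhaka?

10:22 PM on April 2

Convert departure to UTC: 11:05 AM + 8:00 = 7:05 PM UTC on Apr 1.
Add 9 hours 20 minutes leg 1 → 4:25 AM UTC (Apr 2).
Add 6 hours and 42 minutes layover in Cinderford → 11:07 AM UTC.
Add 5 hours 15 minutes leg 2 → 4:22 PM UTC.
Dhaka is UTC+6:00, so local arrival = 4:22 PM + 6:00 = 10:22 PM on Apr 2.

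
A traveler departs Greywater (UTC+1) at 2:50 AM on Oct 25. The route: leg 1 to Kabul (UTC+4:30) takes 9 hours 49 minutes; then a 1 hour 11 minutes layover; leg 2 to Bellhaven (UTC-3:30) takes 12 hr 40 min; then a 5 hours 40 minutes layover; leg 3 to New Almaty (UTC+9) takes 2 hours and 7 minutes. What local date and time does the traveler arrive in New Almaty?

6:17 PM on October 26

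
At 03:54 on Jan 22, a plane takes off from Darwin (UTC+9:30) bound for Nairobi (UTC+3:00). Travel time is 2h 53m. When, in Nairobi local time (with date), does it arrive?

00:17 on Jan 22

Nairobi is 6:30 behind Darwin.
After 2 hours and 53 minutes it is 06:47 in Darwin.
Shift by the zone difference: 06:47 − 6:30 = 00:17 on Jan 22 in Nairobi.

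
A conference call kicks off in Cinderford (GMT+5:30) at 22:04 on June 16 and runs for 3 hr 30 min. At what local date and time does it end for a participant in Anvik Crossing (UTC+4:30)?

Convert start to UTC: 22:04 − 5:30 = 16:34 UTC on Jun 16.
Add 3 hours and 30 minutes duration → 20:04 UTC.
Anvik Crossing is UTC+4:30, so local end time = 20:04 + 4:30 = 00:34 on Jun 17.

00:34 on Jun 17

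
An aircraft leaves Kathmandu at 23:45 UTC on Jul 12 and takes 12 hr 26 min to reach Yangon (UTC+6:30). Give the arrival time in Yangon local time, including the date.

18:41 on July 13

Departure is given in UTC: 23:45 on Jul 12.
Add 12 hours 26 minutes → 12:11 UTC (Jul 13).
Yangon is UTC+6:30: 12:11 + 6:30 = 18:41 on Jul 13.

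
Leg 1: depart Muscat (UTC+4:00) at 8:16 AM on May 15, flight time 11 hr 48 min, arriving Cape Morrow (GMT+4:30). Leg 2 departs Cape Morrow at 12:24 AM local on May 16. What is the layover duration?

Convert departure to UTC: 8:16 AM − 4:00 = 4:16 AM UTC on May 15.
Add 11 hours and 48 minutes flight time → 4:04 PM UTC.
Cape Morrow is UTC+4:30, so local arrival = 4:04 PM + 4:30 = 8:34 PM on May 15.
Layover = 12:24 AM − 8:34 PM (+1 day) = 3 hours 50 minutes.

3 hours 50 minutes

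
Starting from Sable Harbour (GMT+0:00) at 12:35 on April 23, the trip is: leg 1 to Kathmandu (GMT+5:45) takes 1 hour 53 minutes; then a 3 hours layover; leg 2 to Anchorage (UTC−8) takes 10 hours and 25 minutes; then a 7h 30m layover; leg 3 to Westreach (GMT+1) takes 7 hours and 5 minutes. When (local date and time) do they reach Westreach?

19:28 on April 24

Sable Harbour is at UTC+0, so departure is already 12:35 UTC on Apr 23.
Add 1 hour and 53 minutes leg 1 → 14:28 UTC.
Add 3 hours layover in Kathmandu → 17:28 UTC.
Add 10 hours and 25 minutes leg 2 → 03:53 UTC (Apr 24).
Add 7 hours 30 minutes layover in Anchorage → 11:23 UTC.
Add 7 hours and 5 minutes leg 3 → 18:28 UTC.
Westreach is UTC+1:00, so local arrival = 18:28 + 1:00 = 19:28 on Apr 24.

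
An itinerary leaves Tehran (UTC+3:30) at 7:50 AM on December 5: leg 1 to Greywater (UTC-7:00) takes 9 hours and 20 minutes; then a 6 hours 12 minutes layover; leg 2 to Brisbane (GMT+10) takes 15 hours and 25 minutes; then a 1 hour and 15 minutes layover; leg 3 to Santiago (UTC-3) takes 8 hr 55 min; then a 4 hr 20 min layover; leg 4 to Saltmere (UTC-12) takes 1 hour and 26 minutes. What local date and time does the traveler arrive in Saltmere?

3:13 PM on December 6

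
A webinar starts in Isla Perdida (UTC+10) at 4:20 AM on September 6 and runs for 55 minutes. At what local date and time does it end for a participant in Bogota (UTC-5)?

Bogota is 15:00 behind Isla Perdida.
After 55 minutes it is 5:15 AM in Isla Perdida.
Shift by the zone difference: 5:15 AM − 15:00 = 2:15 PM on Sep 5 in Bogota.

2:15 PM on September 5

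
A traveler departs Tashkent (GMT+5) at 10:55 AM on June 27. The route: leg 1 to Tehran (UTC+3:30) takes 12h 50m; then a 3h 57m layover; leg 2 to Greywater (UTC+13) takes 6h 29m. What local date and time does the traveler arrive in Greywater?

6:11 PM on June 28

Convert departure to UTC: 10:55 AM − 5:00 = 5:55 AM UTC on Jun 27.
Add 12 hours 50 minutes leg 1 → 6:45 PM UTC.
Add 3 hours 57 minutes layover in Tehran → 10:42 PM UTC.
Add 6 hours and 29 minutes leg 2 → 5:11 AM UTC (Jun 28).
Greywater is UTC+13:00, so local arrival = 5:11 AM + 13:00 = 6:11 PM on Jun 28.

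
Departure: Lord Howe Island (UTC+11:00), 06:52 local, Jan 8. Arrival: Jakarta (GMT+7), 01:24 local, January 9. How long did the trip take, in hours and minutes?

22 hours 32 minutes

Departure in UTC: 06:52 − 11:00 = 19:52 on Jan 7.
Arrival in UTC: 01:24 − 7:00 = 18:24 on Jan 8.
Elapsed = 18:24 − 19:52 (+1 day) = 22 hours 32 minutes.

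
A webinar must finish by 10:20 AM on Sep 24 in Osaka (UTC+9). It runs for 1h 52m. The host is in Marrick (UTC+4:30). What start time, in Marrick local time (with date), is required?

Target end time in UTC: 10:20 AM − 9:00 = 1:20 AM on Sep 24.
Subtract 1 hour and 52 minutes → start 11:28 PM UTC on Sep 23.
Marrick is UTC+4:30: 11:28 PM + 4:30 = 3:58 AM on Sep 24.

3:58 AM on Sep 24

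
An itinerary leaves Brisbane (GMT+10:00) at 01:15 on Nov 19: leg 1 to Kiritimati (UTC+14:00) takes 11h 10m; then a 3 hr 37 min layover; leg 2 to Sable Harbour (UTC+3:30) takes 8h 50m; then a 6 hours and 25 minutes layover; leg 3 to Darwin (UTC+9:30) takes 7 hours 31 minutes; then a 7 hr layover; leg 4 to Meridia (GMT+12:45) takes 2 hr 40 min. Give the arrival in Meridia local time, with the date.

Convert departure to UTC: 01:15 − 10:00 = 15:15 UTC on Nov 18.
Add 11 hours and 10 minutes leg 1 → 02:25 UTC (Nov 19).
Add 3 hours and 37 minutes layover in Kiritimati → 06:02 UTC.
Add 8 hours and 50 minutes leg 2 → 14:52 UTC.
Add 6 hours 25 minutes layover in Sable Harbour → 21:17 UTC.
Add 7 hours 31 minutes leg 3 → 04:48 UTC (Nov 20).
Add 7 hours layover in Darwin → 11:48 UTC.
Add 2 hours 40 minutes leg 4 → 14:28 UTC.
Meridia is UTC+12:45, so local arrival = 14:28 + 12:45 = 03:13 on Nov 21.

03:13 on Nov 21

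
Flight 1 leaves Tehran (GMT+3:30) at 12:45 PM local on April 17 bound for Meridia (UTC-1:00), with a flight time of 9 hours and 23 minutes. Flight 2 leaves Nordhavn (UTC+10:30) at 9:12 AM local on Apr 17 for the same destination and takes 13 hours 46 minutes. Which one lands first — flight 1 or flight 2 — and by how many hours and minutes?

Flight 1 in UTC: 12:45 PM − 3:30 = 9:15 AM on Apr 17.
+9 hours 23 minutes → arrive 6:38 PM UTC on Apr 17.
Flight 2 in UTC: 9:12 AM − 10:30 = 10:42 PM on Apr 16.
+13 hours and 46 minutes → arrive 12:28 PM UTC on Apr 17.
Flight 2 lands earlier by 6 hours 10 minutes.

the second, by 6 hours 10 minutes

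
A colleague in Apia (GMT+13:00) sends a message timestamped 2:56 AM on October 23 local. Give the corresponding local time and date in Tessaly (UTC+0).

In UTC: 2:56 AM − 13:00 = 1:56 PM on Oct 22.
Tessaly is UTC+0, so it is 1:56 PM on Oct 22.

1:56 PM on Oct 22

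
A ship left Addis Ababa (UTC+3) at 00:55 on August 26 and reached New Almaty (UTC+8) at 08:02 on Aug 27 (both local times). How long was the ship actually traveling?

26 hours 7 minutes

Departure in UTC: 00:55 − 3:00 = 21:55 on Aug 25.
Arrival in UTC: 08:02 − 8:00 = 00:02 on Aug 27.
Elapsed = 00:02 − 21:55 (+2 days) = 26 hours 7 minutes.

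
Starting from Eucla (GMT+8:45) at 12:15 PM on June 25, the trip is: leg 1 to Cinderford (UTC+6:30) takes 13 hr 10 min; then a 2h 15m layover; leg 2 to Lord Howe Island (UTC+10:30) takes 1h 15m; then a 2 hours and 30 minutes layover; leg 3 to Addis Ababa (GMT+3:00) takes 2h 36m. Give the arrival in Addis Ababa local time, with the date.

Convert departure to UTC: 12:15 PM − 8:45 = 3:30 AM UTC on Jun 25.
Add 13 hours 10 minutes leg 1 → 4:40 PM UTC.
Add 2 hours 15 minutes layover in Cinderford → 6:55 PM UTC.
Add 1 hour 15 minutes leg 2 → 8:10 PM UTC.
Add 2 hours 30 minutes layover in Lord Howe Island → 10:40 PM UTC.
Add 2 hours and 36 minutes leg 3 → 1:16 AM UTC (Jun 26).
Addis Ababa is UTC+3:00, so local arrival = 1:16 AM + 3:00 = 4:16 AM on Jun 26.

4:16 AM on June 26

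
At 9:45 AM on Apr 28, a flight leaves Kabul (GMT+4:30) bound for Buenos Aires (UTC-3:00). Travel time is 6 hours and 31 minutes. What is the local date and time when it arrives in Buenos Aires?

8:46 AM on April 28

Convert departure to UTC: 9:45 AM − 4:30 = 5:15 AM UTC on Apr 28.
Add 6 hours 31 minutes travel time → 11:46 AM UTC.
Buenos Aires is UTC−3:00, so local arrival = 11:46 AM − 3:00 = 8:46 AM on Apr 28.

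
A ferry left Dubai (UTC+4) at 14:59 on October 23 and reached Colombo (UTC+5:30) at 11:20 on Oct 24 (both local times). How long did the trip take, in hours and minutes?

18 hours 51 minutes

Colombo is 1:30 ahead of Dubai.
Clock-face elapsed time (ignoring zones) is 20 hours 21 minutes.
Actual elapsed = 20 hours 21 minutes − 1:30 = 18 hours 51 minutes.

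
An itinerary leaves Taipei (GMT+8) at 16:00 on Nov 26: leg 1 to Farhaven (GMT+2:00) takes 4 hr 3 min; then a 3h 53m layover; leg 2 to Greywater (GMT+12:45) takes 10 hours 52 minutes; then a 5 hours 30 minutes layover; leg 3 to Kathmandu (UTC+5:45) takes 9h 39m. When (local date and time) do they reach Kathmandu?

23:42 on Nov 27

Convert departure to UTC: 16:00 − 8:00 = 08:00 UTC on Nov 26.
Add 4 hours 3 minutes leg 1 → 12:03 UTC.
Add 3 hours 53 minutes layover in Farhaven → 15:56 UTC.
Add 10 hours and 52 minutes leg 2 → 02:48 UTC (Nov 27).
Add 5 hours 30 minutes layover in Greywater → 08:18 UTC.
Add 9 hours and 39 minutes leg 3 → 17:57 UTC.
Kathmandu is UTC+5:45, so local arrival = 17:57 + 5:45 = 23:42 on Nov 27.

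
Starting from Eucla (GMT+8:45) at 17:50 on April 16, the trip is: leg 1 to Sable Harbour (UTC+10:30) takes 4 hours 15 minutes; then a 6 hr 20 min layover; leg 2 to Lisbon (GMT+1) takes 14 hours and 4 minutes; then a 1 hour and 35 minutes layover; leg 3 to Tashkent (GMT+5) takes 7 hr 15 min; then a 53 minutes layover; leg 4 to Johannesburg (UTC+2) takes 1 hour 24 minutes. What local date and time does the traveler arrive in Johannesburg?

22:51 on April 17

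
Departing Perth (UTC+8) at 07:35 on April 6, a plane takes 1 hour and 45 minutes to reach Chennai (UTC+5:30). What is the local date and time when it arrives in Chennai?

06:50 on Apr 6

Convert departure to UTC: 07:35 − 8:00 = 23:35 UTC on Apr 5.
Add 1 hour 45 minutes travel time → 01:20 UTC (Apr 6).
Chennai is UTC+5:30, so local arrival = 01:20 + 5:30 = 06:50 on Apr 6.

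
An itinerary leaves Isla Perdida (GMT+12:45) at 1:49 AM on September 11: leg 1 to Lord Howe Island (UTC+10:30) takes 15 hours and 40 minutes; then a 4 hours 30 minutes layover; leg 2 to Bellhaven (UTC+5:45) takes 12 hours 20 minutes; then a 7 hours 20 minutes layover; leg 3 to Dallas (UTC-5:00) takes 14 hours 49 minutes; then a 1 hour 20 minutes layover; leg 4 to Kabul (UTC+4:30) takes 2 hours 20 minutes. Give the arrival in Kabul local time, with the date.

Convert departure to UTC: 1:49 AM − 12:45 = 1:04 PM UTC on Sep 10.
Add 15 hours 40 minutes leg 1 → 4:44 AM UTC (Sep 11).
Add 4 hours and 30 minutes layover in Lord Howe Island → 9:14 AM UTC.
Add 12 hours 20 minutes leg 2 → 9:34 PM UTC.
Add 7 hours and 20 minutes layover in Bellhaven → 4:54 AM UTC (Sep 12).
Add 14 hours 49 minutes leg 3 → 7:43 PM UTC.
Add 1 hour and 20 minutes layover in Dallas → 9:03 PM UTC.
Add 2 hours and 20 minutes leg 4 → 11:23 PM UTC.
Kabul is UTC+4:30, so local arrival = 11:23 PM + 4:30 = 3:53 AM on Sep 13.

3:53 AM on September 13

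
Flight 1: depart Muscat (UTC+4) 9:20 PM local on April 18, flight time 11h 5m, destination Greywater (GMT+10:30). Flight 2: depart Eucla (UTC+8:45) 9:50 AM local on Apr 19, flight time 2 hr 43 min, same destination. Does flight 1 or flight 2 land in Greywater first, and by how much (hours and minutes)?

the second, by 37 minutes

Flight 1 in UTC: 9:20 PM − 4:00 = 5:20 PM on Apr 18.
+11 hours and 5 minutes → arrive 4:25 AM UTC on Apr 19.
Flight 2 in UTC: 9:50 AM − 8:45 = 1:05 AM on Apr 19.
+2 hours and 43 minutes → arrive 3:48 AM UTC on Apr 19.
Flight 2 lands earlier by 37 minutes.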